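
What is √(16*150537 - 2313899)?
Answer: √94693 ≈ 307.72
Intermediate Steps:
√(16*150537 - 2313899) = √(2408592 - 2313899) = √94693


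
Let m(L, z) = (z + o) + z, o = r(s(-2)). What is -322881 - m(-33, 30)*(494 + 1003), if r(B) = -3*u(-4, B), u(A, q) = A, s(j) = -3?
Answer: -430665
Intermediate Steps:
r(B) = 12 (r(B) = -3*(-4) = 12)
o = 12
m(L, z) = 12 + 2*z (m(L, z) = (z + 12) + z = (12 + z) + z = 12 + 2*z)
-322881 - m(-33, 30)*(494 + 1003) = -322881 - (12 + 2*30)*(494 + 1003) = -322881 - (12 + 60)*1497 = -322881 - 72*1497 = -322881 - 1*107784 = -322881 - 107784 = -430665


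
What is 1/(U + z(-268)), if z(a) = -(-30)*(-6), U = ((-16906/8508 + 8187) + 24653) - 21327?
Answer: 4254/48202129 ≈ 8.8253e-5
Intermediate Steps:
U = 48967849/4254 (U = ((-16906*1/8508 + 8187) + 24653) - 21327 = ((-8453/4254 + 8187) + 24653) - 21327 = (34819045/4254 + 24653) - 21327 = 139692907/4254 - 21327 = 48967849/4254 ≈ 11511.)
z(a) = -180 (z(a) = -1*180 = -180)
1/(U + z(-268)) = 1/(48967849/4254 - 180) = 1/(48202129/4254) = 4254/48202129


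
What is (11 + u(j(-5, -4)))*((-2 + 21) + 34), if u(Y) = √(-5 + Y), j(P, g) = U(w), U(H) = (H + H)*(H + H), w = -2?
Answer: 583 + 53*√11 ≈ 758.78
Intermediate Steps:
U(H) = 4*H² (U(H) = (2*H)*(2*H) = 4*H²)
j(P, g) = 16 (j(P, g) = 4*(-2)² = 4*4 = 16)
(11 + u(j(-5, -4)))*((-2 + 21) + 34) = (11 + √(-5 + 16))*((-2 + 21) + 34) = (11 + √11)*(19 + 34) = (11 + √11)*53 = 583 + 53*√11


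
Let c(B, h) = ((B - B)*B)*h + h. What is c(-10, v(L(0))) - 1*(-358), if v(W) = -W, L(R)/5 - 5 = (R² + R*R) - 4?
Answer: 353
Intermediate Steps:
L(R) = 5 + 10*R² (L(R) = 25 + 5*((R² + R*R) - 4) = 25 + 5*((R² + R²) - 4) = 25 + 5*(2*R² - 4) = 25 + 5*(-4 + 2*R²) = 25 + (-20 + 10*R²) = 5 + 10*R²)
c(B, h) = h (c(B, h) = (0*B)*h + h = 0*h + h = 0 + h = h)
c(-10, v(L(0))) - 1*(-358) = -(5 + 10*0²) - 1*(-358) = -(5 + 10*0) + 358 = -(5 + 0) + 358 = -1*5 + 358 = -5 + 358 = 353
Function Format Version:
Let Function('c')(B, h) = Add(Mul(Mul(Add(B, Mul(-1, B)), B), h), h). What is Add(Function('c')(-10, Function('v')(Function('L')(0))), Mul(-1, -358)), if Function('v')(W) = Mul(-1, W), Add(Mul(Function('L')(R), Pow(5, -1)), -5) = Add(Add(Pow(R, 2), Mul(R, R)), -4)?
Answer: 353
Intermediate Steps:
Function('L')(R) = Add(5, Mul(10, Pow(R, 2))) (Function('L')(R) = Add(25, Mul(5, Add(Add(Pow(R, 2), Mul(R, R)), -4))) = Add(25, Mul(5, Add(Add(Pow(R, 2), Pow(R, 2)), -4))) = Add(25, Mul(5, Add(Mul(2, Pow(R, 2)), -4))) = Add(25, Mul(5, Add(-4, Mul(2, Pow(R, 2))))) = Add(25, Add(-20, Mul(10, Pow(R, 2)))) = Add(5, Mul(10, Pow(R, 2))))
Function('c')(B, h) = h (Function('c')(B, h) = Add(Mul(Mul(0, B), h), h) = Add(Mul(0, h), h) = Add(0, h) = h)
Add(Function('c')(-10, Function('v')(Function('L')(0))), Mul(-1, -358)) = Add(Mul(-1, Add(5, Mul(10, Pow(0, 2)))), Mul(-1, -358)) = Add(Mul(-1, Add(5, Mul(10, 0))), 358) = Add(Mul(-1, Add(5, 0)), 358) = Add(Mul(-1, 5), 358) = Add(-5, 358) = 353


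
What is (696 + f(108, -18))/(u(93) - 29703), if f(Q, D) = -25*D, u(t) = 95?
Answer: -573/14804 ≈ -0.038706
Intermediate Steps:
(696 + f(108, -18))/(u(93) - 29703) = (696 - 25*(-18))/(95 - 29703) = (696 + 450)/(-29608) = 1146*(-1/29608) = -573/14804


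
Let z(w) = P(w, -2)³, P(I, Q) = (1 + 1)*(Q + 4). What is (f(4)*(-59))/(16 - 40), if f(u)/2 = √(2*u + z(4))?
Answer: 59*√2/2 ≈ 41.719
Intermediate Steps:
P(I, Q) = 8 + 2*Q (P(I, Q) = 2*(4 + Q) = 8 + 2*Q)
z(w) = 64 (z(w) = (8 + 2*(-2))³ = (8 - 4)³ = 4³ = 64)
f(u) = 2*√(64 + 2*u) (f(u) = 2*√(2*u + 64) = 2*√(64 + 2*u))
(f(4)*(-59))/(16 - 40) = ((2*√(64 + 2*4))*(-59))/(16 - 40) = ((2*√(64 + 8))*(-59))/(-24) = ((2*√72)*(-59))*(-1/24) = ((2*(6*√2))*(-59))*(-1/24) = ((12*√2)*(-59))*(-1/24) = -708*√2*(-1/24) = 59*√2/2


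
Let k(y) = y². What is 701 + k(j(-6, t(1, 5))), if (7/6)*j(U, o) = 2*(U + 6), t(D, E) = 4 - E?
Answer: 701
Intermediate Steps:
j(U, o) = 72/7 + 12*U/7 (j(U, o) = 6*(2*(U + 6))/7 = 6*(2*(6 + U))/7 = 6*(12 + 2*U)/7 = 72/7 + 12*U/7)
701 + k(j(-6, t(1, 5))) = 701 + (72/7 + (12/7)*(-6))² = 701 + (72/7 - 72/7)² = 701 + 0² = 701 + 0 = 701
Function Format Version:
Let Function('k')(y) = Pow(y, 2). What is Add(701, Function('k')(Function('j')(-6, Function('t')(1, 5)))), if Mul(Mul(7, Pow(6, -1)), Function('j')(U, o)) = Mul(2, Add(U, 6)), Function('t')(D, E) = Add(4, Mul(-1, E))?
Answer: 701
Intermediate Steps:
Function('j')(U, o) = Add(Rational(72, 7), Mul(Rational(12, 7), U)) (Function('j')(U, o) = Mul(Rational(6, 7), Mul(2, Add(U, 6))) = Mul(Rational(6, 7), Mul(2, Add(6, U))) = Mul(Rational(6, 7), Add(12, Mul(2, U))) = Add(Rational(72, 7), Mul(Rational(12, 7), U)))
Add(701, Function('k')(Function('j')(-6, Function('t')(1, 5)))) = Add(701, Pow(Add(Rational(72, 7), Mul(Rational(12, 7), -6)), 2)) = Add(701, Pow(Add(Rational(72, 7), Rational(-72, 7)), 2)) = Add(701, Pow(0, 2)) = Add(701, 0) = 701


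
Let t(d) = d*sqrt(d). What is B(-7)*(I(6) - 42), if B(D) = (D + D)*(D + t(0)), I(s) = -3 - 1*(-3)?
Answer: -4116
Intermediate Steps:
t(d) = d**(3/2)
I(s) = 0 (I(s) = -3 + 3 = 0)
B(D) = 2*D**2 (B(D) = (D + D)*(D + 0**(3/2)) = (2*D)*(D + 0) = (2*D)*D = 2*D**2)
B(-7)*(I(6) - 42) = (2*(-7)**2)*(0 - 42) = (2*49)*(-42) = 98*(-42) = -4116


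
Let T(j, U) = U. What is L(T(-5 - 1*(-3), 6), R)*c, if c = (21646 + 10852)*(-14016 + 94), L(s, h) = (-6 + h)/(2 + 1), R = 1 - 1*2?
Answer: 3167060092/3 ≈ 1.0557e+9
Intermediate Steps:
R = -1 (R = 1 - 2 = -1)
L(s, h) = -2 + h/3 (L(s, h) = (-6 + h)/3 = (-6 + h)*(1/3) = -2 + h/3)
c = -452437156 (c = 32498*(-13922) = -452437156)
L(T(-5 - 1*(-3), 6), R)*c = (-2 + (1/3)*(-1))*(-452437156) = (-2 - 1/3)*(-452437156) = -7/3*(-452437156) = 3167060092/3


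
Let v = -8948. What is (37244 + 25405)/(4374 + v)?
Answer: -62649/4574 ≈ -13.697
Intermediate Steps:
(37244 + 25405)/(4374 + v) = (37244 + 25405)/(4374 - 8948) = 62649/(-4574) = 62649*(-1/4574) = -62649/4574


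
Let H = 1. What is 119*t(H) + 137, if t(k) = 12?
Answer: 1565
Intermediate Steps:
119*t(H) + 137 = 119*12 + 137 = 1428 + 137 = 1565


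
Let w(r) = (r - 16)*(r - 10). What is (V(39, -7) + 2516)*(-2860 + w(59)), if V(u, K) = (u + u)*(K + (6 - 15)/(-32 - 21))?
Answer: -79149336/53 ≈ -1.4934e+6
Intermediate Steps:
w(r) = (-16 + r)*(-10 + r)
V(u, K) = 2*u*(9/53 + K) (V(u, K) = (2*u)*(K - 9/(-53)) = (2*u)*(K - 9*(-1/53)) = (2*u)*(K + 9/53) = (2*u)*(9/53 + K) = 2*u*(9/53 + K))
(V(39, -7) + 2516)*(-2860 + w(59)) = ((2/53)*39*(9 + 53*(-7)) + 2516)*(-2860 + (160 + 59**2 - 26*59)) = ((2/53)*39*(9 - 371) + 2516)*(-2860 + (160 + 3481 - 1534)) = ((2/53)*39*(-362) + 2516)*(-2860 + 2107) = (-28236/53 + 2516)*(-753) = (105112/53)*(-753) = -79149336/53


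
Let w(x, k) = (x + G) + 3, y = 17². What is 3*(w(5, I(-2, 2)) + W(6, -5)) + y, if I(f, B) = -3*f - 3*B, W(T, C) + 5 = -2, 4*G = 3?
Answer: 1177/4 ≈ 294.25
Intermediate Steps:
G = ¾ (G = (¼)*3 = ¾ ≈ 0.75000)
W(T, C) = -7 (W(T, C) = -5 - 2 = -7)
I(f, B) = -3*B - 3*f
y = 289
w(x, k) = 15/4 + x (w(x, k) = (x + ¾) + 3 = (¾ + x) + 3 = 15/4 + x)
3*(w(5, I(-2, 2)) + W(6, -5)) + y = 3*((15/4 + 5) - 7) + 289 = 3*(35/4 - 7) + 289 = 3*(7/4) + 289 = 21/4 + 289 = 1177/4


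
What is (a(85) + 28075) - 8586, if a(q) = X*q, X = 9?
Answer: 20254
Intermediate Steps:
a(q) = 9*q
(a(85) + 28075) - 8586 = (9*85 + 28075) - 8586 = (765 + 28075) - 8586 = 28840 - 8586 = 20254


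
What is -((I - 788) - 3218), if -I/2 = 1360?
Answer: 6726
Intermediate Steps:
I = -2720 (I = -2*1360 = -2720)
-((I - 788) - 3218) = -((-2720 - 788) - 3218) = -(-3508 - 3218) = -1*(-6726) = 6726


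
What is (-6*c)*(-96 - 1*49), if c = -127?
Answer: -110490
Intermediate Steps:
(-6*c)*(-96 - 1*49) = (-6*(-127))*(-96 - 1*49) = 762*(-96 - 49) = 762*(-145) = -110490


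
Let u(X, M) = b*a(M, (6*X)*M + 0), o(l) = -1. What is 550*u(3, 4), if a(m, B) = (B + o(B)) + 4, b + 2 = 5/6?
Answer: -48125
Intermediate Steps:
b = -7/6 (b = -2 + 5/6 = -2 + 5*(⅙) = -2 + ⅚ = -7/6 ≈ -1.1667)
a(m, B) = 3 + B (a(m, B) = (B - 1) + 4 = (-1 + B) + 4 = 3 + B)
u(X, M) = -7/2 - 7*M*X (u(X, M) = -7*(3 + ((6*X)*M + 0))/6 = -7*(3 + (6*M*X + 0))/6 = -7*(3 + 6*M*X)/6 = -7/2 - 7*M*X)
550*u(3, 4) = 550*(-7/2 - 7*4*3) = 550*(-7/2 - 84) = 550*(-175/2) = -48125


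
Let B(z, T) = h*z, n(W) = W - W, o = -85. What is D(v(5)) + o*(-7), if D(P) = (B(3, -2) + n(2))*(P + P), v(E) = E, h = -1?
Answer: 565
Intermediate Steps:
n(W) = 0
B(z, T) = -z
D(P) = -6*P (D(P) = (-1*3 + 0)*(P + P) = (-3 + 0)*(2*P) = -6*P)
D(v(5)) + o*(-7) = -6*5 - 85*(-7) = -30 + 595 = 565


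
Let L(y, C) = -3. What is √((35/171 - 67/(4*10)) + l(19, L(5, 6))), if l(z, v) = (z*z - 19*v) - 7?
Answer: 7*√10861730/1140 ≈ 20.237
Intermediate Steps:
l(z, v) = -7 + z² - 19*v (l(z, v) = (z² - 19*v) - 7 = -7 + z² - 19*v)
√((35/171 - 67/(4*10)) + l(19, L(5, 6))) = √((35/171 - 67/(4*10)) + (-7 + 19² - 19*(-3))) = √((35*(1/171) - 67/40) + (-7 + 361 + 57)) = √((35/171 - 67*1/40) + 411) = √((35/171 - 67/40) + 411) = √(-10057/6840 + 411) = √(2801183/6840) = 7*√10861730/1140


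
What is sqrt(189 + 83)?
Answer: 4*sqrt(17) ≈ 16.492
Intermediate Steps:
sqrt(189 + 83) = sqrt(272) = 4*sqrt(17)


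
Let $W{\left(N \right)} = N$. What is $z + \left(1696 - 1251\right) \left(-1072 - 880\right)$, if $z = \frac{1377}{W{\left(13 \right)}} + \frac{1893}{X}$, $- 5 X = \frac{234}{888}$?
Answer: $- \frac{11757883}{13} \approx -9.0445 \cdot 10^{5}$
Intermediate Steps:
$X = - \frac{39}{740}$ ($X = - \frac{234 \cdot \frac{1}{888}}{5} = \left(- \frac{1}{5}\right) \frac{39}{148} = - \frac{39}{740} \approx -0.052703$)
$z = - \frac{465563}{13}$ ($z = \frac{1377}{13} + \frac{1893}{- \frac{39}{740}} = 1377 \cdot \frac{1}{13} + 1893 \left(- \frac{740}{39}\right) = \frac{1377}{13} - \frac{466940}{13} = - \frac{465563}{13} \approx -35813.0$)
$z + \left(1696 - 1251\right) \left(-1072 - 880\right) = - \frac{465563}{13} + \left(1696 - 1251\right) \left(-1072 - 880\right) = - \frac{465563}{13} + 445 \left(-1952\right) = - \frac{465563}{13} - 868640 = - \frac{11757883}{13}$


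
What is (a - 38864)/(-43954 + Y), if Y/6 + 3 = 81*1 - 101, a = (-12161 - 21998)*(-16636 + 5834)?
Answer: -184473327/22046 ≈ -8367.7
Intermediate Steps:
a = 368985518 (a = -34159*(-10802) = 368985518)
Y = -138 (Y = -18 + 6*(81*1 - 101) = -18 + 6*(81 - 101) = -18 + 6*(-20) = -18 - 120 = -138)
(a - 38864)/(-43954 + Y) = (368985518 - 38864)/(-43954 - 138) = 368946654/(-44092) = 368946654*(-1/44092) = -184473327/22046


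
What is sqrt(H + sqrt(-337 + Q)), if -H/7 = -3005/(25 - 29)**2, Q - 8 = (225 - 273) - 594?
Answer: sqrt(21035 + 16*I*sqrt(971))/4 ≈ 36.261 + 0.42967*I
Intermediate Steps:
Q = -634 (Q = 8 + ((225 - 273) - 594) = 8 + (-48 - 594) = 8 - 642 = -634)
H = 21035/16 (H = -(-21035)/((25 - 29)**2) = -(-21035)/((-4)**2) = -(-21035)/16 = -7*(-3005/16) = 21035/16 ≈ 1314.7)
sqrt(H + sqrt(-337 + Q)) = sqrt(21035/16 + sqrt(-337 - 634)) = sqrt(21035/16 + sqrt(-971)) = sqrt(21035/16 + I*sqrt(971))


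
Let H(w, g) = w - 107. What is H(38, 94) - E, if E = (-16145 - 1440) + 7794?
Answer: 9722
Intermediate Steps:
E = -9791 (E = -17585 + 7794 = -9791)
H(w, g) = -107 + w
H(38, 94) - E = (-107 + 38) - 1*(-9791) = -69 + 9791 = 9722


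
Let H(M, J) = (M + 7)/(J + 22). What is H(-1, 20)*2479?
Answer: 2479/7 ≈ 354.14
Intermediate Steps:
H(M, J) = (7 + M)/(22 + J)
H(-1, 20)*2479 = ((7 - 1)/(22 + 20))*2479 = (6/42)*2479 = ((1/42)*6)*2479 = (⅐)*2479 = 2479/7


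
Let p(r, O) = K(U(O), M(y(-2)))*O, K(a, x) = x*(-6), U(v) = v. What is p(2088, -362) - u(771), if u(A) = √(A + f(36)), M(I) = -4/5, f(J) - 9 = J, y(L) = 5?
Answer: -8688/5 - 4*√51 ≈ -1766.2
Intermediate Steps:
f(J) = 9 + J
M(I) = -⅘ (M(I) = -4*⅕ = -⅘)
K(a, x) = -6*x
u(A) = √(45 + A) (u(A) = √(A + (9 + 36)) = √(A + 45) = √(45 + A))
p(r, O) = 24*O/5 (p(r, O) = (-6*(-⅘))*O = 24*O/5)
p(2088, -362) - u(771) = (24/5)*(-362) - √(45 + 771) = -8688/5 - √816 = -8688/5 - 4*√51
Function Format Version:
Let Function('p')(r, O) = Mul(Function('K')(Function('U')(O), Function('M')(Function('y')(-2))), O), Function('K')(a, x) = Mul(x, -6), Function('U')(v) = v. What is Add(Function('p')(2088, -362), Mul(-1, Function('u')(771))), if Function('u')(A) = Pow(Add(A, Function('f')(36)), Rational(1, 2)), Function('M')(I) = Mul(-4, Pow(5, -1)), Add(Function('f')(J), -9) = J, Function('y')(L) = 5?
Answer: Add(Rational(-8688, 5), Mul(-4, Pow(51, Rational(1, 2)))) ≈ -1766.2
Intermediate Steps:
Function('f')(J) = Add(9, J)
Function('M')(I) = Rational(-4, 5) (Function('M')(I) = Mul(-4, Rational(1, 5)) = Rational(-4, 5))
Function('K')(a, x) = Mul(-6, x)
Function('u')(A) = Pow(Add(45, A), Rational(1, 2)) (Function('u')(A) = Pow(Add(A, Add(9, 36)), Rational(1, 2)) = Pow(Add(A, 45), Rational(1, 2)) = Pow(Add(45, A), Rational(1, 2)))
Function('p')(r, O) = Mul(Rational(24, 5), O) (Function('p')(r, O) = Mul(Mul(-6, Rational(-4, 5)), O) = Mul(Rational(24, 5), O))
Add(Function('p')(2088, -362), Mul(-1, Function('u')(771))) = Add(Mul(Rational(24, 5), -362), Mul(-1, Pow(Add(45, 771), Rational(1, 2)))) = Add(Rational(-8688, 5), Mul(-1, Pow(816, Rational(1, 2)))) = Add(Rational(-8688, 5), Mul(-1, Mul(4, Pow(51, Rational(1, 2))))) = Add(Rational(-8688, 5), Mul(-4, Pow(51, Rational(1, 2))))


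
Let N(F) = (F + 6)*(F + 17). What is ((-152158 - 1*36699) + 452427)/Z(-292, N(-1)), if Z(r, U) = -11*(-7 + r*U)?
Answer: 263570/257037 ≈ 1.0254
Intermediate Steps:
N(F) = (6 + F)*(17 + F)
Z(r, U) = 77 - 11*U*r (Z(r, U) = -11*(-7 + U*r) = 77 - 11*U*r)
((-152158 - 1*36699) + 452427)/Z(-292, N(-1)) = ((-152158 - 1*36699) + 452427)/(77 - 11*(102 + (-1)**2 + 23*(-1))*(-292)) = ((-152158 - 36699) + 452427)/(77 - 11*(102 + 1 - 23)*(-292)) = (-188857 + 452427)/(77 - 11*80*(-292)) = 263570/(77 + 256960) = 263570/257037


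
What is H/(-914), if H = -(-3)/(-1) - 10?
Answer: 13/914 ≈ 0.014223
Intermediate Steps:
H = -13 (H = -(-3)*(-1) - 10 = -3*1 - 10 = -3 - 10 = -13)
H/(-914) = -13/(-914) = -13*(-1/914) = 13/914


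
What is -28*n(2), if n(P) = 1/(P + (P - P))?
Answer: -14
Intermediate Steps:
n(P) = 1/P (n(P) = 1/(P + 0) = 1/P)
-28*n(2) = -28/2 = -28*½ = -14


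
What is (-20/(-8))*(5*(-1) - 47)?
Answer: -130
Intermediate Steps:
(-20/(-8))*(5*(-1) - 47) = (-20*(-⅛))*(-5 - 47) = (5/2)*(-52) = -130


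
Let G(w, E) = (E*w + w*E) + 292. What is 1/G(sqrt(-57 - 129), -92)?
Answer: 73/1595620 + 23*I*sqrt(186)/797810 ≈ 4.575e-5 + 0.00039317*I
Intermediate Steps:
G(w, E) = 292 + 2*E*w (G(w, E) = (E*w + E*w) + 292 = 2*E*w + 292 = 292 + 2*E*w)
1/G(sqrt(-57 - 129), -92) = 1/(292 + 2*(-92)*sqrt(-57 - 129)) = 1/(292 + 2*(-92)*sqrt(-186)) = 1/(292 + 2*(-92)*(I*sqrt(186))) = 1/(292 - 184*I*sqrt(186))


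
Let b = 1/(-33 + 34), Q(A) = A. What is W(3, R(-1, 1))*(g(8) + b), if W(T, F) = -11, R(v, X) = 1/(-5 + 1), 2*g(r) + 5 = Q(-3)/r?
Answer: 297/16 ≈ 18.563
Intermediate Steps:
g(r) = -5/2 - 3/(2*r) (g(r) = -5/2 + (-3/r)/2 = -5/2 - 3/(2*r))
R(v, X) = -¼ (R(v, X) = 1/(-4) = -¼)
b = 1 (b = 1/1 = 1)
W(3, R(-1, 1))*(g(8) + b) = -11*((½)*(-3 - 5*8)/8 + 1) = -11*((½)*(⅛)*(-3 - 40) + 1) = -11*((½)*(⅛)*(-43) + 1) = -11*(-43/16 + 1) = -11*(-27/16) = 297/16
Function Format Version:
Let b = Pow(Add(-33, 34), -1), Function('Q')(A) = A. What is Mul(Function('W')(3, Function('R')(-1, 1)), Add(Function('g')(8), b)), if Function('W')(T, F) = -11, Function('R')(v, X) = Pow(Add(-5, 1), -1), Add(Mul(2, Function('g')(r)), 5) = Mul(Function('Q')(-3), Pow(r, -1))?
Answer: Rational(297, 16) ≈ 18.563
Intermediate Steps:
Function('g')(r) = Add(Rational(-5, 2), Mul(Rational(-3, 2), Pow(r, -1))) (Function('g')(r) = Add(Rational(-5, 2), Mul(Rational(1, 2), Mul(-3, Pow(r, -1)))) = Add(Rational(-5, 2), Mul(Rational(-3, 2), Pow(r, -1))))
Function('R')(v, X) = Rational(-1, 4) (Function('R')(v, X) = Pow(-4, -1) = Rational(-1, 4))
b = 1 (b = Pow(1, -1) = 1)
Mul(Function('W')(3, Function('R')(-1, 1)), Add(Function('g')(8), b)) = Mul(-11, Add(Mul(Rational(1, 2), Pow(8, -1), Add(-3, Mul(-5, 8))), 1)) = Mul(-11, Add(Mul(Rational(1, 2), Rational(1, 8), Add(-3, -40)), 1)) = Mul(-11, Add(Mul(Rational(1, 2), Rational(1, 8), -43), 1)) = Mul(-11, Add(Rational(-43, 16), 1)) = Mul(-11, Rational(-27, 16)) = Rational(297, 16)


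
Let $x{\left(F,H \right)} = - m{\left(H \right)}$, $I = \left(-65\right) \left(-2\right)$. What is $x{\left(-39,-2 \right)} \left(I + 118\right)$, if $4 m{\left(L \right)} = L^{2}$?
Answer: $-248$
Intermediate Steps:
$m{\left(L \right)} = \frac{L^{2}}{4}$
$I = 130$
$x{\left(F,H \right)} = - \frac{H^{2}}{4}$
$x{\left(-39,-2 \right)} \left(I + 118\right) = - \frac{\left(-2\right)^{2}}{4} \left(130 + 118\right) = \left(- \frac{1}{4}\right) 4 \cdot 248 = \left(-1\right) 248 = -248$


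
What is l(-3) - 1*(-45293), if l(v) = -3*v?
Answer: 45302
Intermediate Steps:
l(-3) - 1*(-45293) = -3*(-3) - 1*(-45293) = 9 + 45293 = 45302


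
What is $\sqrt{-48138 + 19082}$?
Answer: $8 i \sqrt{454} \approx 170.46 i$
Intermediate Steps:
$\sqrt{-48138 + 19082} = \sqrt{-29056} = 8 i \sqrt{454}$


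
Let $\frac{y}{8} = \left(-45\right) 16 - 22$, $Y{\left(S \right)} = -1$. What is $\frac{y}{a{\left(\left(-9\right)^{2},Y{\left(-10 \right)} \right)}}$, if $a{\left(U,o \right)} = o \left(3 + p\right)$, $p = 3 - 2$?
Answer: $1484$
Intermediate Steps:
$y = -5936$ ($y = 8 \left(\left(-45\right) 16 - 22\right) = 8 \left(-720 - 22\right) = 8 \left(-742\right) = -5936$)
$p = 1$
$a{\left(U,o \right)} = 4 o$ ($a{\left(U,o \right)} = o \left(3 + 1\right) = o 4 = 4 o$)
$\frac{y}{a{\left(\left(-9\right)^{2},Y{\left(-10 \right)} \right)}} = - \frac{5936}{4 \left(-1\right)} = - \frac{5936}{-4} = \left(-5936\right) \left(- \frac{1}{4}\right) = 1484$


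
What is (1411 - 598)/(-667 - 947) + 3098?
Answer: 1666453/538 ≈ 3097.5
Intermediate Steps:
(1411 - 598)/(-667 - 947) + 3098 = 813/(-1614) + 3098 = 813*(-1/1614) + 3098 = -271/538 + 3098 = 1666453/538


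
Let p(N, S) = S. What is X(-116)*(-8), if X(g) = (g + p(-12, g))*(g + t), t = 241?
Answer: 232000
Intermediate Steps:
X(g) = 2*g*(241 + g) (X(g) = (g + g)*(g + 241) = (2*g)*(241 + g) = 2*g*(241 + g))
X(-116)*(-8) = (2*(-116)*(241 - 116))*(-8) = (2*(-116)*125)*(-8) = -29000*(-8) = 232000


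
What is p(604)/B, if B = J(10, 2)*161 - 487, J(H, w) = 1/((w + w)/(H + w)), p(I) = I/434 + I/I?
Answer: -519/868 ≈ -0.59793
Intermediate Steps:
p(I) = 1 + I/434 (p(I) = I*(1/434) + 1 = I/434 + 1 = 1 + I/434)
J(H, w) = (H + w)/(2*w) (J(H, w) = 1/((2*w)/(H + w)) = 1/(2*w/(H + w)) = (H + w)/(2*w))
B = -4 (B = ((1/2)*(10 + 2)/2)*161 - 487 = ((1/2)*(1/2)*12)*161 - 487 = 3*161 - 487 = 483 - 487 = -4)
p(604)/B = (1 + (1/434)*604)/(-4) = (1 + 302/217)*(-1/4) = (519/217)*(-1/4) = -519/868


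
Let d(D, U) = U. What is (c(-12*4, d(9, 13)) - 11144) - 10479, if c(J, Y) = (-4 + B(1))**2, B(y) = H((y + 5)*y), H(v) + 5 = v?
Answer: -21614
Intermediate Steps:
H(v) = -5 + v
B(y) = -5 + y*(5 + y) (B(y) = -5 + (y + 5)*y = -5 + (5 + y)*y = -5 + y*(5 + y))
c(J, Y) = 9 (c(J, Y) = (-4 + (-5 + 1*(5 + 1)))**2 = (-4 + (-5 + 1*6))**2 = (-4 + (-5 + 6))**2 = (-4 + 1)**2 = (-3)**2 = 9)
(c(-12*4, d(9, 13)) - 11144) - 10479 = (9 - 11144) - 10479 = -11135 - 10479 = -21614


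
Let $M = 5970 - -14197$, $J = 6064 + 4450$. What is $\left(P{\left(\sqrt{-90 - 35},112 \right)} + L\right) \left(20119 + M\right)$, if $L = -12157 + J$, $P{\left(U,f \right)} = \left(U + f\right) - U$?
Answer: $-61677866$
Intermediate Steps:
$J = 10514$
$M = 20167$ ($M = 5970 + 14197 = 20167$)
$P{\left(U,f \right)} = f$
$L = -1643$ ($L = -12157 + 10514 = -1643$)
$\left(P{\left(\sqrt{-90 - 35},112 \right)} + L\right) \left(20119 + M\right) = \left(112 - 1643\right) \left(20119 + 20167\right) = \left(-1531\right) 40286 = -61677866$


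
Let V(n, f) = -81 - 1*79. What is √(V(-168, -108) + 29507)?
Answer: √29347 ≈ 171.31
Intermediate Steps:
V(n, f) = -160 (V(n, f) = -81 - 79 = -160)
√(V(-168, -108) + 29507) = √(-160 + 29507) = √29347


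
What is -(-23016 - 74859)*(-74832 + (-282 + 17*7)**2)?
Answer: -4723741125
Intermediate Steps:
-(-23016 - 74859)*(-74832 + (-282 + 17*7)**2) = -(-97875)*(-74832 + (-282 + 119)**2) = -(-97875)*(-74832 + (-163)**2) = -(-97875)*(-74832 + 26569) = -(-97875)*(-48263) = -1*4723741125 = -4723741125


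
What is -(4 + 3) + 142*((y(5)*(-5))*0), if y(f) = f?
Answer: -7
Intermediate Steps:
-(4 + 3) + 142*((y(5)*(-5))*0) = -(4 + 3) + 142*((5*(-5))*0) = -1*7 + 142*(-25*0) = -7 + 142*0 = -7 + 0 = -7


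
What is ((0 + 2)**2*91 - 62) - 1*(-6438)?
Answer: 6740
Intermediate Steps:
((0 + 2)**2*91 - 62) - 1*(-6438) = (2**2*91 - 62) + 6438 = (4*91 - 62) + 6438 = (364 - 62) + 6438 = 302 + 6438 = 6740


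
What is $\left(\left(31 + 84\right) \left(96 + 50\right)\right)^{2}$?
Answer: $281904100$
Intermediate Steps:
$\left(\left(31 + 84\right) \left(96 + 50\right)\right)^{2} = \left(115 \cdot 146\right)^{2} = 16790^{2} = 281904100$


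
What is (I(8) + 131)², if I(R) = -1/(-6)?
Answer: 619369/36 ≈ 17205.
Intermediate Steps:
I(R) = ⅙ (I(R) = -1*(-⅙) = ⅙)
(I(8) + 131)² = (⅙ + 131)² = (787/6)² = 619369/36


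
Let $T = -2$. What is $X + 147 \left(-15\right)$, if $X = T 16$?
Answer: $-2237$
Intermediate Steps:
$X = -32$ ($X = \left(-2\right) 16 = -32$)
$X + 147 \left(-15\right) = -32 + 147 \left(-15\right) = -32 - 2205 = -2237$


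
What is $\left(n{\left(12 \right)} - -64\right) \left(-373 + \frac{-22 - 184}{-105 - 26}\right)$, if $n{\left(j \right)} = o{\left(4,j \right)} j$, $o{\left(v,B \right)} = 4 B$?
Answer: $- \frac{31140480}{131} \approx -2.3771 \cdot 10^{5}$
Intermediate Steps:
$n{\left(j \right)} = 4 j^{2}$ ($n{\left(j \right)} = 4 j j = 4 j^{2}$)
$\left(n{\left(12 \right)} - -64\right) \left(-373 + \frac{-22 - 184}{-105 - 26}\right) = \left(4 \cdot 12^{2} - -64\right) \left(-373 + \frac{-22 - 184}{-105 - 26}\right) = \left(4 \cdot 144 + 64\right) \left(-373 - \frac{206}{-131}\right) = \left(576 + 64\right) \left(-373 - - \frac{206}{131}\right) = 640 \left(-373 + \frac{206}{131}\right) = 640 \left(- \frac{48657}{131}\right) = - \frac{31140480}{131}$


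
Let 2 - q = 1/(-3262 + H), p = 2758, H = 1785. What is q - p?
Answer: -4070611/1477 ≈ -2756.0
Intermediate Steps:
q = 2955/1477 (q = 2 - 1/(-3262 + 1785) = 2 - 1/(-1477) = 2 - 1*(-1/1477) = 2 + 1/1477 = 2955/1477 ≈ 2.0007)
q - p = 2955/1477 - 1*2758 = 2955/1477 - 2758 = -4070611/1477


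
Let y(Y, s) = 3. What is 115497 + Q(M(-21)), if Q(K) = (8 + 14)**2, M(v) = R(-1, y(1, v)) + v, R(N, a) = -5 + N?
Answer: 115981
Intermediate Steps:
M(v) = -6 + v (M(v) = (-5 - 1) + v = -6 + v)
Q(K) = 484 (Q(K) = 22**2 = 484)
115497 + Q(M(-21)) = 115497 + 484 = 115981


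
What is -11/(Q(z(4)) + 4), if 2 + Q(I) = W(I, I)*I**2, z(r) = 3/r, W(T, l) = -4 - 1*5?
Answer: 176/49 ≈ 3.5918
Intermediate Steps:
W(T, l) = -9 (W(T, l) = -4 - 5 = -9)
Q(I) = -2 - 9*I**2
-11/(Q(z(4)) + 4) = -11/((-2 - 9*(3/4)**2) + 4) = -11/((-2 - 9*9/16) + 4) = -11/((-2 - 81/16) + 4) = -11/(-113/16 + 4) = -11/(-49/16) = -11*(-16/49) = 176/49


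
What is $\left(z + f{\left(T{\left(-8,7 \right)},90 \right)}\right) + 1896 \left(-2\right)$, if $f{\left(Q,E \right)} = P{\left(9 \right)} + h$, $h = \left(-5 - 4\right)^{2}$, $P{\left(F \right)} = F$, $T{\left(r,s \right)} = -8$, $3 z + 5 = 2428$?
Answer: $- \frac{8683}{3} \approx -2894.3$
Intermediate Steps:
$z = \frac{2423}{3}$ ($z = - \frac{5}{3} + \frac{1}{3} \cdot 2428 = - \frac{5}{3} + \frac{2428}{3} = \frac{2423}{3} \approx 807.67$)
$h = 81$ ($h = \left(-9\right)^{2} = 81$)
$f{\left(Q,E \right)} = 90$ ($f{\left(Q,E \right)} = 9 + 81 = 90$)
$\left(z + f{\left(T{\left(-8,7 \right)},90 \right)}\right) + 1896 \left(-2\right) = \left(\frac{2423}{3} + 90\right) + 1896 \left(-2\right) = \frac{2693}{3} - 3792 = - \frac{8683}{3}$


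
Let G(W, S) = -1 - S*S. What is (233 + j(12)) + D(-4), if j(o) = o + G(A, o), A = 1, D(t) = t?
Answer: 96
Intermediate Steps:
G(W, S) = -1 - S**2
j(o) = -1 + o - o**2 (j(o) = o + (-1 - o**2) = -1 + o - o**2)
(233 + j(12)) + D(-4) = (233 + (-1 + 12 - 1*12**2)) - 4 = (233 + (-1 + 12 - 1*144)) - 4 = (233 + (-1 + 12 - 144)) - 4 = (233 - 133) - 4 = 100 - 4 = 96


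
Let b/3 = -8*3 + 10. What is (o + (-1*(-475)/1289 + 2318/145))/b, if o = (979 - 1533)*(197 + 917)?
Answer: 115346485403/7850010 ≈ 14694.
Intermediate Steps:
o = -617156 (o = -554*1114 = -617156)
b = -42 (b = 3*(-8*3 + 10) = 3*(-24 + 10) = 3*(-14) = -42)
(o + (-1*(-475)/1289 + 2318/145))/b = (-617156 + (-1*(-475)/1289 + 2318/145))/(-42) = (-617156 + (475*(1/1289) + 2318*(1/145)))*(-1/42) = (-617156 + (475/1289 + 2318/145))*(-1/42) = (-617156 + 3056777/186905)*(-1/42) = -115346485403/186905*(-1/42) = 115346485403/7850010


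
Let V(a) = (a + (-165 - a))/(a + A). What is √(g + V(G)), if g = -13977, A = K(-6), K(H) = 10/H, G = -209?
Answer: 9*I*√17229742/316 ≈ 118.22*I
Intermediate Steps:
A = -5/3 (A = 10/(-6) = 10*(-⅙) = -5/3 ≈ -1.6667)
V(a) = -165/(-5/3 + a) (V(a) = (a + (-165 - a))/(a - 5/3) = -165/(-5/3 + a))
√(g + V(G)) = √(-13977 - 495/(-5 + 3*(-209))) = √(-13977 - 495/(-5 - 627)) = √(-13977 - 495/(-632)) = √(-13977 - 495*(-1/632)) = √(-13977 + 495/632) = √(-8832969/632) = 9*I*√17229742/316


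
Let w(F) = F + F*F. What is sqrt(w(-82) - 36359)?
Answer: I*sqrt(29717) ≈ 172.39*I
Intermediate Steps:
w(F) = F + F**2
sqrt(w(-82) - 36359) = sqrt(-82*(1 - 82) - 36359) = sqrt(-82*(-81) - 36359) = sqrt(6642 - 36359) = sqrt(-29717) = I*sqrt(29717)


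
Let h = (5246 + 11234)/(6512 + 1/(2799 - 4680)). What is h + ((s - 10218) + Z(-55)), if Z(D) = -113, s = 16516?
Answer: 75791503015/12249071 ≈ 6187.5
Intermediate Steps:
h = 30998880/12249071 (h = 16480/(6512 + 1/(-1881)) = 16480/(6512 - 1/1881) = 16480/(12249071/1881) = 16480*(1881/12249071) = 30998880/12249071 ≈ 2.5307)
h + ((s - 10218) + Z(-55)) = 30998880/12249071 + ((16516 - 10218) - 113) = 30998880/12249071 + (6298 - 113) = 30998880/12249071 + 6185 = 75791503015/12249071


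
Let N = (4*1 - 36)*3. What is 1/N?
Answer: -1/96 ≈ -0.010417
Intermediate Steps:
N = -96 (N = (4 - 36)*3 = -32*3 = -96)
1/N = 1/(-96) = -1/96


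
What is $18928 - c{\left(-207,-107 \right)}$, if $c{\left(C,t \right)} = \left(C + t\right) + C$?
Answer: $19449$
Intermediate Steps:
$c{\left(C,t \right)} = t + 2 C$
$18928 - c{\left(-207,-107 \right)} = 18928 - \left(-107 + 2 \left(-207\right)\right) = 18928 - \left(-107 - 414\right) = 18928 - -521 = 18928 + 521 = 19449$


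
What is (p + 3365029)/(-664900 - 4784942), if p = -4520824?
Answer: 385265/1816614 ≈ 0.21208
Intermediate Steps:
(p + 3365029)/(-664900 - 4784942) = (-4520824 + 3365029)/(-664900 - 4784942) = -1155795/(-5449842) = -1155795*(-1/5449842) = 385265/1816614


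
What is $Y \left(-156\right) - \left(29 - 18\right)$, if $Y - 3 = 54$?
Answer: $-8903$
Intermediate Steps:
$Y = 57$ ($Y = 3 + 54 = 57$)
$Y \left(-156\right) - \left(29 - 18\right) = 57 \left(-156\right) - \left(29 - 18\right) = -8892 - 11 = -8903$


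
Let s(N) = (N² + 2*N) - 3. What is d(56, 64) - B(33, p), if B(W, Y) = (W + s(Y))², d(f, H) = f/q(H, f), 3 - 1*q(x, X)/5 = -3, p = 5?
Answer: -63347/15 ≈ -4223.1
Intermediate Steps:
q(x, X) = 30 (q(x, X) = 15 - 5*(-3) = 15 + 15 = 30)
s(N) = -3 + N² + 2*N
d(f, H) = f/30
B(W, Y) = (-3 + W + Y² + 2*Y)² (B(W, Y) = (W + (-3 + Y² + 2*Y))² = (-3 + W + Y² + 2*Y)²)
d(56, 64) - B(33, p) = (1/30)*56 - (-3 + 33 + 5² + 2*5)² = 28/15 - (-3 + 33 + 25 + 10)² = 28/15 - 1*65² = 28/15 - 1*4225 = 28/15 - 4225 = -63347/15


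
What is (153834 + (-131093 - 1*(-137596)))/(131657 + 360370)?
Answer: 160337/492027 ≈ 0.32587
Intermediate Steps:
(153834 + (-131093 - 1*(-137596)))/(131657 + 360370) = (153834 + (-131093 + 137596))/492027 = (153834 + 6503)*(1/492027) = 160337*(1/492027) = 160337/492027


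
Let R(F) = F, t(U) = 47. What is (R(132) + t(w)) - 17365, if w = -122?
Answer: -17186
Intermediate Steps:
(R(132) + t(w)) - 17365 = (132 + 47) - 17365 = 179 - 17365 = -17186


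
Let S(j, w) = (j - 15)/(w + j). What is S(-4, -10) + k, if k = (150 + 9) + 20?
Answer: 2525/14 ≈ 180.36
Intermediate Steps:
S(j, w) = (-15 + j)/(j + w)
k = 179 (k = 159 + 20 = 179)
S(-4, -10) + k = (-15 - 4)/(-4 - 10) + 179 = -19/(-14) + 179 = -1/14*(-19) + 179 = 19/14 + 179 = 2525/14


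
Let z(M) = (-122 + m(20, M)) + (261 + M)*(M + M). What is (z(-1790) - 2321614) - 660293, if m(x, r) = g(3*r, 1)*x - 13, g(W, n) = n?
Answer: 2491798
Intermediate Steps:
m(x, r) = -13 + x (m(x, r) = 1*x - 13 = x - 13 = -13 + x)
z(M) = -115 + 2*M*(261 + M) (z(M) = (-122 + (-13 + 20)) + (261 + M)*(M + M) = (-122 + 7) + (261 + M)*(2*M) = -115 + 2*M*(261 + M))
(z(-1790) - 2321614) - 660293 = ((-115 + 2*(-1790)² + 522*(-1790)) - 2321614) - 660293 = ((-115 + 2*3204100 - 934380) - 2321614) - 660293 = ((-115 + 6408200 - 934380) - 2321614) - 660293 = (5473705 - 2321614) - 660293 = 3152091 - 660293 = 2491798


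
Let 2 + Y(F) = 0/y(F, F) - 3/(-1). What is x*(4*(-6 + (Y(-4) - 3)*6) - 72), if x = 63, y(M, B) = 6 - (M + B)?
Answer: -9072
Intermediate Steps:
y(M, B) = 6 - B - M (y(M, B) = 6 - (B + M) = 6 + (-B - M) = 6 - B - M)
Y(F) = 1 (Y(F) = -2 + (0/(6 - F - F) - 3/(-1)) = -2 + (0/(6 - 2*F) - 3*(-1)) = -2 + (0 + 3) = -2 + 3 = 1)
x*(4*(-6 + (Y(-4) - 3)*6) - 72) = 63*(4*(-6 + (1 - 3)*6) - 72) = 63*(4*(-6 - 2*6) - 72) = 63*(4*(-6 - 12) - 72) = 63*(4*(-18) - 72) = 63*(-72 - 72) = 63*(-144) = -9072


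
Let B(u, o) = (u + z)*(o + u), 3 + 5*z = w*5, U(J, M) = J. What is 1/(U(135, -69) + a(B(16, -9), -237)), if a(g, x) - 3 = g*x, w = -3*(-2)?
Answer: -5/176823 ≈ -2.8277e-5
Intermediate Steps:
w = 6
z = 27/5 (z = -⅗ + (6*5)/5 = -⅗ + (⅕)*30 = -⅗ + 6 = 27/5 ≈ 5.4000)
B(u, o) = (27/5 + u)*(o + u) (B(u, o) = (u + 27/5)*(o + u) = (27/5 + u)*(o + u))
a(g, x) = 3 + g*x
1/(U(135, -69) + a(B(16, -9), -237)) = 1/(135 + (3 + (16² + (27/5)*(-9) + (27/5)*16 - 9*16)*(-237))) = 1/(135 + (3 + (256 - 243/5 + 432/5 - 144)*(-237))) = 1/(135 + (3 + (749/5)*(-237))) = 1/(135 + (3 - 177513/5)) = 1/(135 - 177498/5) = 1/(-176823/5) = -5/176823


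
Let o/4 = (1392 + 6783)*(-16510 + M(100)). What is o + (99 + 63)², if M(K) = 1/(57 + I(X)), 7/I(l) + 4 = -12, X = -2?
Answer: -97712882196/181 ≈ -5.3985e+8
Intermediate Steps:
I(l) = -7/16 (I(l) = 7/(-4 - 12) = 7/(-16) = 7*(-1/16) = -7/16)
M(K) = 16/905 (M(K) = 1/(57 - 7/16) = 1/(905/16) = 16/905)
o = -97717632360/181 (o = 4*((1392 + 6783)*(-16510 + 16/905)) = 4*(8175*(-14941534/905)) = 4*(-24429408090/181) = -97717632360/181 ≈ -5.3988e+8)
o + (99 + 63)² = -97717632360/181 + (99 + 63)² = -97717632360/181 + 162² = -97717632360/181 + 26244 = -97712882196/181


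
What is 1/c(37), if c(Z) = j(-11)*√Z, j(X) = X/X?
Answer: √37/37 ≈ 0.16440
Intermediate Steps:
j(X) = 1
c(Z) = √Z (c(Z) = 1*√Z = √Z)
1/c(37) = 1/(√37) = √37/37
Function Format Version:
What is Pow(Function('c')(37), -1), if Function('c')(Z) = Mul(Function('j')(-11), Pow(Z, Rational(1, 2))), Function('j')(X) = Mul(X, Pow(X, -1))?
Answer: Mul(Rational(1, 37), Pow(37, Rational(1, 2))) ≈ 0.16440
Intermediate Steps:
Function('j')(X) = 1
Function('c')(Z) = Pow(Z, Rational(1, 2)) (Function('c')(Z) = Mul(1, Pow(Z, Rational(1, 2))) = Pow(Z, Rational(1, 2)))
Pow(Function('c')(37), -1) = Pow(Pow(37, Rational(1, 2)), -1) = Mul(Rational(1, 37), Pow(37, Rational(1, 2)))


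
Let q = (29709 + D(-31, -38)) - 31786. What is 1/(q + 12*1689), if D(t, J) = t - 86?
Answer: 1/18074 ≈ 5.5328e-5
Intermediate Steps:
D(t, J) = -86 + t
q = -2194 (q = (29709 + (-86 - 31)) - 31786 = (29709 - 117) - 31786 = 29592 - 31786 = -2194)
1/(q + 12*1689) = 1/(-2194 + 12*1689) = 1/(-2194 + 20268) = 1/18074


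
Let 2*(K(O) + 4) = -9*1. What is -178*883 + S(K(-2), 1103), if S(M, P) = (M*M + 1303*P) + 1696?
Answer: 5127213/4 ≈ 1.2818e+6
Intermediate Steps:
K(O) = -17/2 (K(O) = -4 + (-9*1)/2 = -4 + (½)*(-9) = -4 - 9/2 = -17/2)
S(M, P) = 1696 + M² + 1303*P (S(M, P) = (M² + 1303*P) + 1696 = 1696 + M² + 1303*P)
-178*883 + S(K(-2), 1103) = -178*883 + (1696 + (-17/2)² + 1303*1103) = -1*157174 + (1696 + 289/4 + 1437209) = -157174 + 5755909/4 = 5127213/4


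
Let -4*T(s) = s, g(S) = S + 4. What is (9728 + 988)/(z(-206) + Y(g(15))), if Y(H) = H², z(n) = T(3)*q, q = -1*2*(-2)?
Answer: 5358/179 ≈ 29.933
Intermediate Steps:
g(S) = 4 + S
T(s) = -s/4
q = 4 (q = -2*(-2) = 4)
z(n) = -3 (z(n) = -¼*3*4 = -¾*4 = -3)
(9728 + 988)/(z(-206) + Y(g(15))) = (9728 + 988)/(-3 + (4 + 15)²) = 10716/(-3 + 19²) = 10716/(-3 + 361) = 10716/358 = 10716*(1/358) = 5358/179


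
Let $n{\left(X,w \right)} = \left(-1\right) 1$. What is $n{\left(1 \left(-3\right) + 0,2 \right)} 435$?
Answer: $-435$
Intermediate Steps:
$n{\left(X,w \right)} = -1$
$n{\left(1 \left(-3\right) + 0,2 \right)} 435 = \left(-1\right) 435 = -435$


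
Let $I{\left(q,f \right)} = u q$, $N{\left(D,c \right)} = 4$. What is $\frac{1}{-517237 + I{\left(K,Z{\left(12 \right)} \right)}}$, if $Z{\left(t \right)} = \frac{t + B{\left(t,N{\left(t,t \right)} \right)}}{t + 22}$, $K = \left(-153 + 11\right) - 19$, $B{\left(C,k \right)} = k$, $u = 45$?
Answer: $- \frac{1}{524482} \approx -1.9066 \cdot 10^{-6}$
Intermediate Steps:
$K = -161$ ($K = -142 - 19 = -161$)
$Z{\left(t \right)} = \frac{4 + t}{22 + t}$ ($Z{\left(t \right)} = \frac{t + 4}{t + 22} = \frac{4 + t}{22 + t}$)
$I{\left(q,f \right)} = 45 q$
$\frac{1}{-517237 + I{\left(K,Z{\left(12 \right)} \right)}} = \frac{1}{-517237 + 45 \left(-161\right)} = \frac{1}{-517237 - 7245} = \frac{1}{-524482} = - \frac{1}{524482}$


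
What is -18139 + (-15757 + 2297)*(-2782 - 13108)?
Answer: 213861261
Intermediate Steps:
-18139 + (-15757 + 2297)*(-2782 - 13108) = -18139 - 13460*(-15890) = -18139 + 213879400 = 213861261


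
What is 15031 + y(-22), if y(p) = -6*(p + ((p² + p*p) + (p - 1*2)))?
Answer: 9499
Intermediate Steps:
y(p) = 12 - 12*p - 12*p² (y(p) = -6*(p + ((p² + p²) + (p - 2))) = -6*(p + (2*p² + (-2 + p))) = -6*(p + (-2 + p + 2*p²)) = -6*(-2 + 2*p + 2*p²) = 12 - 12*p - 12*p²)
15031 + y(-22) = 15031 + (12 - 12*(-22) - 12*(-22)²) = 15031 + (12 + 264 - 12*484) = 15031 + (12 + 264 - 5808) = 15031 - 5532 = 9499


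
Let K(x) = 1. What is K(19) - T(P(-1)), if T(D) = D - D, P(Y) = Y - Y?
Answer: 1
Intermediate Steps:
P(Y) = 0
T(D) = 0
K(19) - T(P(-1)) = 1 - 1*0 = 1 + 0 = 1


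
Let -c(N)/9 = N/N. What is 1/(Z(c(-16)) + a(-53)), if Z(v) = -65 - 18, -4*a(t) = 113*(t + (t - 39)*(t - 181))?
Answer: -4/2427007 ≈ -1.6481e-6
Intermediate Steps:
c(N) = -9 (c(N) = -9*N/N = -9*1 = -9)
a(t) = -113*t/4 - 113*(-181 + t)*(-39 + t)/4 (a(t) = -113*(t + (t - 39)*(t - 181))/4 = -113*(t + (-39 + t)*(-181 + t))/4 = -113*(t + (-181 + t)*(-39 + t))/4 = -(113*t + 113*(-181 + t)*(-39 + t))/4 = -113*t/4 - 113*(-181 + t)*(-39 + t)/4)
Z(v) = -83
1/(Z(c(-16)) + a(-53)) = 1/(-83 + (-797667/4 - 113/4*(-53)**2 + (24747/4)*(-53))) = 1/(-83 + (-797667/4 - 113/4*2809 - 1311591/4)) = 1/(-83 + (-797667/4 - 317417/4 - 1311591/4)) = 1/(-83 - 2426675/4) = 1/(-2427007/4) = -4/2427007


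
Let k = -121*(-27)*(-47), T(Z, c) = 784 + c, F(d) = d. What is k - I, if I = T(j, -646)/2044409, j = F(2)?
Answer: -313916957679/2044409 ≈ -1.5355e+5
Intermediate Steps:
j = 2
k = -153549 (k = 3267*(-47) = -153549)
I = 138/2044409 (I = (784 - 646)/2044409 = 138*(1/2044409) = 138/2044409 ≈ 6.7501e-5)
k - I = -153549 - 1*138/2044409 = -153549 - 138/2044409 = -313916957679/2044409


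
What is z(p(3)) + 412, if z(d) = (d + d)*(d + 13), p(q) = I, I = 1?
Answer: 440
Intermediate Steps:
p(q) = 1
z(d) = 2*d*(13 + d) (z(d) = (2*d)*(13 + d) = 2*d*(13 + d))
z(p(3)) + 412 = 2*1*(13 + 1) + 412 = 2*1*14 + 412 = 28 + 412 = 440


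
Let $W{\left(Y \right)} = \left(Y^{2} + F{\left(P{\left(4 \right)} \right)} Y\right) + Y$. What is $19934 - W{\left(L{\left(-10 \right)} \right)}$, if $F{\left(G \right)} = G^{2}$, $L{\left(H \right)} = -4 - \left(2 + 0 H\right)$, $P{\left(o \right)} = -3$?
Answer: $19958$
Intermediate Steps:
$L{\left(H \right)} = -6$ ($L{\left(H \right)} = -4 + \left(0 - 2\right) = -4 - 2 = -6$)
$W{\left(Y \right)} = Y^{2} + 10 Y$ ($W{\left(Y \right)} = \left(Y^{2} + \left(-3\right)^{2} Y\right) + Y = \left(Y^{2} + 9 Y\right) + Y = Y^{2} + 10 Y$)
$19934 - W{\left(L{\left(-10 \right)} \right)} = 19934 - - 6 \left(10 - 6\right) = 19934 - \left(-6\right) 4 = 19934 - -24 = 19934 + 24 = 19958$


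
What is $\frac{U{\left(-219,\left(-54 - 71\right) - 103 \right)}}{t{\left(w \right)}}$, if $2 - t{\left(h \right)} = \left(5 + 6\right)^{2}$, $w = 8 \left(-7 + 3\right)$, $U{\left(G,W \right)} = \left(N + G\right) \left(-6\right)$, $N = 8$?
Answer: $- \frac{1266}{119} \approx -10.639$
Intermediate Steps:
$U{\left(G,W \right)} = -48 - 6 G$ ($U{\left(G,W \right)} = \left(8 + G\right) \left(-6\right) = -48 - 6 G$)
$w = -32$ ($w = 8 \left(-4\right) = -32$)
$t{\left(h \right)} = -119$ ($t{\left(h \right)} = 2 - \left(5 + 6\right)^{2} = 2 - 11^{2} = 2 - 121 = -119$)
$\frac{U{\left(-219,\left(-54 - 71\right) - 103 \right)}}{t{\left(w \right)}} = \frac{-48 - -1314}{-119} = \left(-48 + 1314\right) \left(- \frac{1}{119}\right) = 1266 \left(- \frac{1}{119}\right) = - \frac{1266}{119}$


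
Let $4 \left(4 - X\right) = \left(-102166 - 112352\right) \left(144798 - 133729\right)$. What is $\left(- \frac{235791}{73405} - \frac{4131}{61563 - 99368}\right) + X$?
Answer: $\frac{131788346307014623}{222006082} \approx 5.9363 \cdot 10^{8}$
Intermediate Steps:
$X = \frac{1187249879}{2}$ ($X = 4 - \frac{\left(-102166 - 112352\right) \left(144798 - 133729\right)}{4} = 4 - \frac{\left(-214518\right) 11069}{4} = 4 - - \frac{1187249871}{2} = 4 + \frac{1187249871}{2} = \frac{1187249879}{2} \approx 5.9363 \cdot 10^{8}$)
$\left(- \frac{235791}{73405} - \frac{4131}{61563 - 99368}\right) + X = \left(- \frac{235791}{73405} - \frac{4131}{61563 - 99368}\right) + \frac{1187249879}{2} = \left(\left(-235791\right) \frac{1}{73405} - \frac{4131}{61563 - 99368}\right) + \frac{1187249879}{2} = \left(- \frac{235791}{73405} - \frac{4131}{-37805}\right) + \frac{1187249879}{2} = \left(- \frac{235791}{73405} - - \frac{4131}{37805}\right) + \frac{1187249879}{2} = \left(- \frac{235791}{73405} + \frac{4131}{37805}\right) + \frac{1187249879}{2} = - \frac{344433708}{111003041} + \frac{1187249879}{2} = \frac{131788346307014623}{222006082}$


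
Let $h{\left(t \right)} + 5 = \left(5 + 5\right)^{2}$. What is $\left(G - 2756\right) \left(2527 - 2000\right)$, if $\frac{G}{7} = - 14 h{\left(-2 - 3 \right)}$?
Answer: $-6358782$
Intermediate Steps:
$h{\left(t \right)} = 95$ ($h{\left(t \right)} = -5 + \left(5 + 5\right)^{2} = -5 + 10^{2} = -5 + 100 = 95$)
$G = -9310$ ($G = 7 \left(\left(-14\right) 95\right) = 7 \left(-1330\right) = -9310$)
$\left(G - 2756\right) \left(2527 - 2000\right) = \left(-9310 - 2756\right) \left(2527 - 2000\right) = \left(-12066\right) 527 = -6358782$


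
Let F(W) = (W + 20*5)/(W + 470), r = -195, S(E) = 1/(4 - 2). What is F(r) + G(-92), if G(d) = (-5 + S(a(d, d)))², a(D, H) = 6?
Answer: 4379/220 ≈ 19.905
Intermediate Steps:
S(E) = ½ (S(E) = 1/2 = ½)
G(d) = 81/4 (G(d) = (-5 + ½)² = (-9/2)² = 81/4)
F(W) = (100 + W)/(470 + W) (F(W) = (W + 100)/(470 + W) = (100 + W)/(470 + W))
F(r) + G(-92) = (100 - 195)/(470 - 195) + 81/4 = -95/275 + 81/4 = (1/275)*(-95) + 81/4 = -19/55 + 81/4 = 4379/220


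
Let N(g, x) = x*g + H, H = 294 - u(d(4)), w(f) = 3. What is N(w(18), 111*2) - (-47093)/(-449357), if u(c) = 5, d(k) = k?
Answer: 429088842/449357 ≈ 954.90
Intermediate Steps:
H = 289 (H = 294 - 1*5 = 294 - 5 = 289)
N(g, x) = 289 + g*x (N(g, x) = x*g + 289 = g*x + 289 = 289 + g*x)
N(w(18), 111*2) - (-47093)/(-449357) = (289 + 3*(111*2)) - (-47093)/(-449357) = (289 + 3*222) - (-47093)*(-1)/449357 = (289 + 666) - 1*47093/449357 = 955 - 47093/449357 = 429088842/449357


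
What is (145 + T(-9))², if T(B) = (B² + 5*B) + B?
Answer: 29584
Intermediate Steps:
T(B) = B² + 6*B
(145 + T(-9))² = (145 - 9*(6 - 9))² = (145 - 9*(-3))² = (145 + 27)² = 172² = 29584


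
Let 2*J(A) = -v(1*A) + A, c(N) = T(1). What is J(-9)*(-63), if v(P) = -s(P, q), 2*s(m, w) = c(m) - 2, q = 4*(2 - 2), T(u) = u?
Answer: 1197/4 ≈ 299.25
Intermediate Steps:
q = 0 (q = 4*0 = 0)
c(N) = 1
s(m, w) = -½ (s(m, w) = (1 - 2)/2 = (½)*(-1) = -½)
v(P) = ½ (v(P) = -1*(-½) = ½)
J(A) = -¼ + A/2 (J(A) = (-1*½ + A)/2 = (-½ + A)/2 = -¼ + A/2)
J(-9)*(-63) = (-¼ + (½)*(-9))*(-63) = (-¼ - 9/2)*(-63) = -19/4*(-63) = 1197/4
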